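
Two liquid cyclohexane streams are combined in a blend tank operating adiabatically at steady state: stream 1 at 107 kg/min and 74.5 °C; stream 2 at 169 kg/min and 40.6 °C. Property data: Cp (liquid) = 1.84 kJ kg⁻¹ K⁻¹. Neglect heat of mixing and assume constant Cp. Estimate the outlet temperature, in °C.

Energy balance with Q = 0: Σ ṁᵢCp,ᵢ(T_out − Tᵢ) = 0
Σ ṁᵢCp,ᵢTᵢ = 107×1.84×74.5 + 169×1.84×40.6 = 27293
Σ ṁᵢCp,ᵢ = 107×1.84 + 169×1.84 = 507.84
T_out = 27293 / 507.84 = 53.742 °C

T_out = 53.7 °C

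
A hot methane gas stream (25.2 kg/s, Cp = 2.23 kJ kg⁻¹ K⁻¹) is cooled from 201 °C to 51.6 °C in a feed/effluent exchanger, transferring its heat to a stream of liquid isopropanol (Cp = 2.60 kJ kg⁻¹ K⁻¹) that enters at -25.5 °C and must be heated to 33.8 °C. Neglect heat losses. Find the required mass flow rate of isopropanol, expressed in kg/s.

ṁ_c = 54.5 kg/s

Heat released by hot stream: Q = 25.2 × 2.23 × (201 − 51.6) = 8395.7 kJ/s
Energy balance on cold side (adiabatic exchanger): Q = ṁ_c·Cp_c·(T_c,out − T_c,in)
ṁ_c = 8395.7 / [2.60 × (33.8 − -25.5)] = 54.454 kg/s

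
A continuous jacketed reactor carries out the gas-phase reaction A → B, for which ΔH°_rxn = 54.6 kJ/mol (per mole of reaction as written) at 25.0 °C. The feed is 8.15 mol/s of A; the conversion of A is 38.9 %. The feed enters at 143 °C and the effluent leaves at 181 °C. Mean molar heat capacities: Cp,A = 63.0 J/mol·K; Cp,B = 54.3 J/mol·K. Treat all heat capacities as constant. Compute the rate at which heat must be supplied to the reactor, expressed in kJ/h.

Q_in = 678000 kJ/h

Extent of reaction ξ = 0.389 × 8.15 = 3.1704 mol/s
Reaction term: ξ·ΔH°_rxn = 3.1704 × 54.6 = 173.1 kJ/s
Sensible, feed 143→25 °C: -60.587 kJ/s
Outlet flows (mol/s): A 4.9796, B 3.1704
Sensible, products 25→181 °C: 75.795 kJ/s
Q = ΔH = 188.31 kJ/s = 188.31 kW
Heat supplied = 677910 kJ/h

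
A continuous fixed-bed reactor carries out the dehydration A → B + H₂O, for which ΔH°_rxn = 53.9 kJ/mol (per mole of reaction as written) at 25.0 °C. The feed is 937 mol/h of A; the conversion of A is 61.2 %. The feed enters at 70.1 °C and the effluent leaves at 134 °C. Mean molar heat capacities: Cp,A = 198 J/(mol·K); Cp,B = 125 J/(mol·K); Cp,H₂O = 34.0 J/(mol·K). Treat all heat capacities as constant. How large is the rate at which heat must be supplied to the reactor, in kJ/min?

Q_in = 672 kJ/min

Extent of reaction ξ = 0.612 × 937 = 573.44 mol/h
Reaction term: ξ·ΔH°_rxn = 573.44 × 53.9 = 30909 kJ/h
Sensible, feed 70.1→25 °C: -8367.2 kJ/h
Outlet flows (mol/h): A 363.56, B 573.44, H₂O 573.44
Sensible, products 25→134 °C: 17785 kJ/h
Q = ΔH = 40326 kJ/h = 11.202 kW
Heat supplied = 672.1 kJ/min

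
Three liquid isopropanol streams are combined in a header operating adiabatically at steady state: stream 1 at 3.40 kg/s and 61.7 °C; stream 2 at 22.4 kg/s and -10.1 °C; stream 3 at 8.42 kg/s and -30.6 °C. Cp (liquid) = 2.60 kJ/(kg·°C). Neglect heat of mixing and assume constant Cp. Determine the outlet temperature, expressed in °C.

T_out = -8.01 °C

Adiabatic, steady state ⇒ Σ ṁᵢCp,ᵢ(T_out − Tᵢ) = 0
T_out = Σ ṁᵢCp,ᵢTᵢ / Σ ṁᵢCp,ᵢ
      = -712.69 / 88.972 = -8.0103 °C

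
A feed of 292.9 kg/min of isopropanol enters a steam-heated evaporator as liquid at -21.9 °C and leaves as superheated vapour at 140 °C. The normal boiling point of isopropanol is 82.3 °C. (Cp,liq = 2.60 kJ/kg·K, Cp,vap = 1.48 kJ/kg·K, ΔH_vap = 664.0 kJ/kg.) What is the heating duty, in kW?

liquid -21.9→82.3 °C: 270.92 kJ/kg
vaporisation at 82.3 °C: 664 kJ/kg
vapour 82.3→140 °C: 85.396 kJ/kg
Δh = 270.92 + 664 + 85.396 = 1020.3 kJ/kg
Q = ṁ·Δh = 292.9 kg/min × 1020.3 kJ/kg = 298850 kJ/min
|Q| = 4980.8 kW

Q = 4980 kW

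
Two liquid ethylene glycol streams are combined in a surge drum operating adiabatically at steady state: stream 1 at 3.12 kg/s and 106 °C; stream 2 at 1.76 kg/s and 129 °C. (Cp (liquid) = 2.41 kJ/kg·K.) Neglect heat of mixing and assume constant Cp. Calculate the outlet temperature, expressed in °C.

T_out = 114 °C

Energy balance with Q = 0: Σ ṁᵢCp,ᵢ(T_out − Tᵢ) = 0
T_out = Σ ṁᵢCp,ᵢTᵢ / Σ ṁᵢCp,ᵢ
      = 1344.2 / 11.761 = 114.3 °C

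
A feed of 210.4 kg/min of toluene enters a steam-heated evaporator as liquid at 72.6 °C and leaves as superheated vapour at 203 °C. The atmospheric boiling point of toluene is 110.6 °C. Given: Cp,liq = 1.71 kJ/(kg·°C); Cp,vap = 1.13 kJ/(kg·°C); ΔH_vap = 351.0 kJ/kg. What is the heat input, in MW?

liquid 72.6→110.6 °C: 64.98 kJ/kg
vaporisation at 110.6 °C: 351 kJ/kg
vapour 110.6→203 °C: 104.41 kJ/kg
Δh = 64.98 + 351 + 104.41 = 520.39 kJ/kg
Q = ṁ·Δh = 210.4 kg/min × 520.39 kJ/kg = 109490 kJ/min
|Q| = 1824.8 kW = 1.8248 MW

Q = 1.82 MW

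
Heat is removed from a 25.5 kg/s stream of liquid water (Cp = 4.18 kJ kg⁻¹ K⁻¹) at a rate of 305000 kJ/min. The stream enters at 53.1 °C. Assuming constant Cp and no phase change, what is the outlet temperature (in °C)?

T_out = 5.41 °C

Q = 305000 kJ/min = 5083.3 kJ/s
ΔT = Q/(ṁ·Cp) = 5083.3/(25.5×4.18) = 47.691 K
T_out = 53.1 − 47.691 = 5.4095 °C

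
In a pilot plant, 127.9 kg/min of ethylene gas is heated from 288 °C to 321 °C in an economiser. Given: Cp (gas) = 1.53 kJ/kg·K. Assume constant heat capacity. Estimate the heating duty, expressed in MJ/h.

Q = 387 MJ/h

Q = ṁ·Cp·ΔT = 127.9 × 1.53 × (321 − 288) = 6457.7 kJ/min
Converting: 6457.7 / 60 s = 107.63 kW
Heating duty = 387.46 MJ/h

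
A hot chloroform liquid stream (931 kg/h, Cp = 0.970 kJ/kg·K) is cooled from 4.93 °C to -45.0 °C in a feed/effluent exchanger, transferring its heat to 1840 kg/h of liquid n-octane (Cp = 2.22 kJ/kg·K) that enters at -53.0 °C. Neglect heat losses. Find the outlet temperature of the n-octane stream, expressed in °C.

Heat released by hot stream: Q = 931 × 0.970 × (4.93 − -45.0) = 45090 kJ/h
Energy balance on cold side (adiabatic exchanger): Q = ṁ_c·Cp_c·(T_c,out − T_c,in)
T_c,out = -53.0 + 45090/(1840 × 2.22) = -41.961 °C

T_c,out = -42.0 °C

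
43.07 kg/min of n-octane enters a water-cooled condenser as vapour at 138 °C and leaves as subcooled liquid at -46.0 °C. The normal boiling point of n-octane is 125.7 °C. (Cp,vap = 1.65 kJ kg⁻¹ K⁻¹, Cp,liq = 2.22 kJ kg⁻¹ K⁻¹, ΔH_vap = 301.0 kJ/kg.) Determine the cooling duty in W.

vapour 138→125.7 °C: -20.295 kJ/kg
condensation at 125.7 °C: -301 kJ/kg
liquid 125.7→-46.0 °C: -381.17 kJ/kg
Δh = -20.295 + -301 + -381.17 = -702.47 kJ/kg
Q = ṁ·Δh = 43.07 kg/min × -702.47 kJ/kg = -30255 kJ/min
|Q| = 504.26 kW = 504260 W

Q_c = 504000 W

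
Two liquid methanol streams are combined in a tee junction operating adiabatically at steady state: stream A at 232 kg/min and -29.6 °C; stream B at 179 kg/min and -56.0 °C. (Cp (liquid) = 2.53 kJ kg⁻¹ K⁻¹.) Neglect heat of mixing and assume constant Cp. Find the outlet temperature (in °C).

No heat crosses the boundary, so H_out = H_in.
Σ ṁᵢCp,ᵢTᵢ = 232×2.53×-29.6 + 179×2.53×-56.0 = -42735
Σ ṁᵢCp,ᵢ = 232×2.53 + 179×2.53 = 1039.8
T_out = -42735 / 1039.8 = -41.098 °C

T_out = -41.1 °C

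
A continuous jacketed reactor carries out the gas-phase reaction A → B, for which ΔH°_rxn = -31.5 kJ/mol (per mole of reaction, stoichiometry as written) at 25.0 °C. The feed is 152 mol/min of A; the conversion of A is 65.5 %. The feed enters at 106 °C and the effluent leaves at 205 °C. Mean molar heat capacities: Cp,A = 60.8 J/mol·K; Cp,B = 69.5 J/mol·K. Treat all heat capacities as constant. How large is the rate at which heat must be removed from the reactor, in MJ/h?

Extent of reaction ξ = 0.655 × 152 = 99.56 mol/min
Reaction term: ξ·ΔH°_rxn = 99.56 × -31.5 = -3136.1 kJ/min
Sensible, feed 106→25 °C: -748.57 kJ/min
Outlet flows (mol/min): A 52.44, B 99.56
Sensible, products 25→205 °C: 1819.4 kJ/min
Q = ΔH = -2065.3 kJ/min = -34.422 kW
Heat removed = 123.92 MJ/h

Q_out = 124 MJ/h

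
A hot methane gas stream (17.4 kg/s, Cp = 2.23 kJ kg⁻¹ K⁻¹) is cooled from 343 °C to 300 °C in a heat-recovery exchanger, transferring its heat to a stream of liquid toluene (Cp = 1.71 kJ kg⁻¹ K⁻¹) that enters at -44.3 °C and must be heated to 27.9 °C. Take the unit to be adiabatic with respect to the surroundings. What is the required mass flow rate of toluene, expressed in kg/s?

ṁ_c = 13.5 kg/s

Heat released by hot stream: Q = 17.4 × 2.23 × (343 − 300) = 1668.5 kJ/s
Energy balance on cold side (adiabatic exchanger): Q = ṁ_c·Cp_c·(T_c,out − T_c,in)
ṁ_c = 1668.5 / [1.71 × (27.9 − -44.3)] = 13.514 kg/s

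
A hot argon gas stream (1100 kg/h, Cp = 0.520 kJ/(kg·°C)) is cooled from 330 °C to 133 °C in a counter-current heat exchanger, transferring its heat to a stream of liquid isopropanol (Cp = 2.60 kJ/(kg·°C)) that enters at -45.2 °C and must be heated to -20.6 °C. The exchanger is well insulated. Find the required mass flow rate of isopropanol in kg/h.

ṁ_c = 1760 kg/h

Heat released by hot stream: Q = 1100 × 0.520 × (330 − 133) = 112680 kJ/h
Energy balance on cold side (adiabatic exchanger): Q = ṁ_c·Cp_c·(T_c,out − T_c,in)
ṁ_c = 112680 / [2.60 × (-20.6 − -45.2)] = 1761.8 kg/h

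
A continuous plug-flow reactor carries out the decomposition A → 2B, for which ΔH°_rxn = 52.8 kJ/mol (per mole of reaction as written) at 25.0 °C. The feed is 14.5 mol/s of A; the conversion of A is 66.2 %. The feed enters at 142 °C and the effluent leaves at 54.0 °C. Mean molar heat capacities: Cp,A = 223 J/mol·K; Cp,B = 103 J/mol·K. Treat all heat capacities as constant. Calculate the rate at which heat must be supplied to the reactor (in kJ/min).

Q_in = 13100 kJ/min

Extent of reaction ξ = 0.662 × 14.5 = 9.599 mol/s
Reaction term: ξ·ΔH°_rxn = 9.599 × 52.8 = 506.83 kJ/s
Sensible, feed 142→25 °C: -378.32 kJ/s
Outlet flows (mol/s): A 4.901, B 19.198
Sensible, products 25→54.0 °C: 89.039 kJ/s
Q = ΔH = 217.55 kJ/s = 217.55 kW
Heat supplied = 13053 kJ/min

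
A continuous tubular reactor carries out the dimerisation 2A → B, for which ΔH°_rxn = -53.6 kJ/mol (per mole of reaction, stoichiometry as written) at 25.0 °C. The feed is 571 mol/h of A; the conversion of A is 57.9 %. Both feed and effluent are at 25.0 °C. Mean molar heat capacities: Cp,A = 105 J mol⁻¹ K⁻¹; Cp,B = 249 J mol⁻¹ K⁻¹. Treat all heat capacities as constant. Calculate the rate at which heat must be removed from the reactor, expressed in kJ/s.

Q_out = 2.46 kJ/s

Extent of reaction ξ = 0.579 × 571 / 2 = 165.3 mol/h
Reaction term: ξ·ΔH°_rxn = 165.3 × -53.6 = -8860.3 kJ/h
Q = ΔH = -8860.3 kJ/h = -2.4612 kW
Heat removed = 2.4612 kJ/s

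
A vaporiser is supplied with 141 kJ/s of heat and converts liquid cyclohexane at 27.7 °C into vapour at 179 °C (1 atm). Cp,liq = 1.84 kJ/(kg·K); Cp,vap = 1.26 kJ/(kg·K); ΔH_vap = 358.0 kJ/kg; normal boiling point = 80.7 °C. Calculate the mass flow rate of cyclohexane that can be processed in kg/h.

Δh = 1.84×(80.7−27.7) + 358.0 + 1.26×(179−80.7) = 579.38 kJ/kg
Q = 141 kJ/s = 141 kJ/s = 507600 kJ/h
ṁ = Q/Δh = 507600 / 579.38 = 876.11 kg/h

ṁ = 876 kg/h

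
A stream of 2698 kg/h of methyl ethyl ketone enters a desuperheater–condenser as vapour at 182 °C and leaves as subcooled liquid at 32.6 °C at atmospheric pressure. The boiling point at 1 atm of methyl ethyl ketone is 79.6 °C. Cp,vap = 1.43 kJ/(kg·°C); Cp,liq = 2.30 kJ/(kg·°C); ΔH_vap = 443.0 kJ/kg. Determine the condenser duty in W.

vapour 182→79.6 °C: -146.43 kJ/kg
condensation at 79.6 °C: -443 kJ/kg
liquid 79.6→32.6 °C: -108.1 kJ/kg
Δh = -146.43 + -443 + -108.1 = -697.53 kJ/kg
Q = ṁ·Δh = 2698 kg/h × -697.53 kJ/kg = -1.8819e+06 kJ/h
|Q| = 522.76 kW = 522760 W

Q_c = 523000 W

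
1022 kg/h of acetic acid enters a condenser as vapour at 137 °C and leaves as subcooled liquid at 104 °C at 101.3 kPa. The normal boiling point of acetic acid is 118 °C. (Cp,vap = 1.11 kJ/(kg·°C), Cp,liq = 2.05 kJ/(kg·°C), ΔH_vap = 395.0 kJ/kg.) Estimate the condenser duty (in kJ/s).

vapour 137→118 °C: -21.09 kJ/kg
condensation at 118 °C: -395 kJ/kg
liquid 118→104 °C: -28.7 kJ/kg
Δh = -21.09 + -395 + -28.7 = -444.79 kJ/kg
Q = ṁ·Δh = 1022 kg/h × -444.79 kJ/kg = -454580 kJ/h
|Q| = 126.27 kW

Q_c = 126 kJ/s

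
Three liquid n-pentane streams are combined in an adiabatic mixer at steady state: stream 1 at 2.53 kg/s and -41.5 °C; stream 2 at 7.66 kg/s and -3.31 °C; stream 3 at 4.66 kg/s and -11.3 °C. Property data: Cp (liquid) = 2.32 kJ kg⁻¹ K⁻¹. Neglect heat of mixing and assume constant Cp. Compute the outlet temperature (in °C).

T_out = -12.3 °C

Energy balance with Q = 0: Σ ṁᵢCp,ᵢ(T_out − Tᵢ) = 0
Σ ṁᵢCp,ᵢTᵢ = 2.53×2.32×-41.5 + 7.66×2.32×-3.31 + 4.66×2.32×-11.3 = -424.58
Σ ṁᵢCp,ᵢ = 2.53×2.32 + 7.66×2.32 + 4.66×2.32 = 34.452
T_out = -424.58 / 34.452 = -12.324 °C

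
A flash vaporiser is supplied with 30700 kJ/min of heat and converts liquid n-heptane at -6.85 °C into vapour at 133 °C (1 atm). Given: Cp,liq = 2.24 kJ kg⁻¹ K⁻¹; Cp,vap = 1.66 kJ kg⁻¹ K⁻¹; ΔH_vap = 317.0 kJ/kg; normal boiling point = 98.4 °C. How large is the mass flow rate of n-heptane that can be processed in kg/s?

Δh = 2.24×(98.4−-6.85) + 317.0 + 1.66×(133−98.4) = 610.2 kJ/kg
Q = 30700 kJ/min = 511.67 kJ/s = 511.67 kJ/s
ṁ = Q/Δh = 511.67 / 610.2 = 0.83853 kg/s

ṁ = 0.839 kg/s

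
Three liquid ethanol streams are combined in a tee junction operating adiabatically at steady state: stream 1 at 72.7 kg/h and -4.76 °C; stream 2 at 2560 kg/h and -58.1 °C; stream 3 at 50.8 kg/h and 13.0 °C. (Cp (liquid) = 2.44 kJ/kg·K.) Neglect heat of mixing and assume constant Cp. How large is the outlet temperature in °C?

T_out = -55.3 °C

No heat crosses the boundary, so H_out = H_in.
T_out = Σ ṁᵢCp,ᵢTᵢ / Σ ṁᵢCp,ᵢ
      = -362150 / 6547.7 = -55.309 °C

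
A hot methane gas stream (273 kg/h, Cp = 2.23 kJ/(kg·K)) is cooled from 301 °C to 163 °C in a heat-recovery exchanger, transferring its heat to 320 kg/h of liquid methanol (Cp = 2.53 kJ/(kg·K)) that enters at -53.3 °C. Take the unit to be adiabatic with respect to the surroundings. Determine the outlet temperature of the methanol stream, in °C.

T_c,out = 50.5 °C

Heat released by hot stream: Q = 273 × 2.23 × (301 − 163) = 84013 kJ/h
Energy balance on cold side (adiabatic exchanger): Q = ṁ_c·Cp_c·(T_c,out − T_c,in)
T_c,out = -53.3 + 84013/(320 × 2.53) = 50.471 °C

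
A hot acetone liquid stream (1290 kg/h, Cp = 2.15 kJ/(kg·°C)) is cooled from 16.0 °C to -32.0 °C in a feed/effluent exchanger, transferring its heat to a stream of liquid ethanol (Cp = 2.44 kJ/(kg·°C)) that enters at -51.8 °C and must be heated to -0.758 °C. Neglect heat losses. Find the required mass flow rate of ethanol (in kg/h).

ṁ_c = 1070 kg/h

Heat released by hot stream: Q = 1290 × 2.15 × (16.0 − -32.0) = 133130 kJ/h
Energy balance on cold side (adiabatic exchanger): Q = ṁ_c·Cp_c·(T_c,out − T_c,in)
ṁ_c = 133130 / [2.44 × (-0.758 − -51.8)] = 1068.9 kg/h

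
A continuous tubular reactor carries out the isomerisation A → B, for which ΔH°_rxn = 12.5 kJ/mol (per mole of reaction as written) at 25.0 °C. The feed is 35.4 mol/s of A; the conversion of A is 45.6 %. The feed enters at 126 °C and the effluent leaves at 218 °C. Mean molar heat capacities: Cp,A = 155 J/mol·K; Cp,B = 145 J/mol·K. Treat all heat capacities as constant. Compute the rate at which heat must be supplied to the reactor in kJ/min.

Extent of reaction ξ = 0.456 × 35.4 = 16.142 mol/s
Reaction term: ξ·ΔH°_rxn = 16.142 × 12.5 = 201.78 kJ/s
Sensible, feed 126→25 °C: -554.19 kJ/s
Outlet flows (mol/s): A 19.258, B 16.142
Sensible, products 25→218 °C: 1027.8 kJ/s
Q = ΔH = 675.43 kJ/s = 675.43 kW
Heat supplied = 40526 kJ/min

Q_in = 40500 kJ/min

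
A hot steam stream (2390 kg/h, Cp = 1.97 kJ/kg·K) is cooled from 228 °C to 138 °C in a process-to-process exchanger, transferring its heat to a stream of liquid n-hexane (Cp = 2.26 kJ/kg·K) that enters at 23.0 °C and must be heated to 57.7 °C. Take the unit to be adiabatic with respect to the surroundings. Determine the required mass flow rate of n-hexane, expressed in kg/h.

Heat released by hot stream: Q = 2390 × 1.97 × (228 − 138) = 423750 kJ/h
Energy balance on cold side (adiabatic exchanger): Q = ṁ_c·Cp_c·(T_c,out − T_c,in)
ṁ_c = 423750 / [2.26 × (57.7 − 23.0)] = 5403.4 kg/h

ṁ_c = 5400 kg/h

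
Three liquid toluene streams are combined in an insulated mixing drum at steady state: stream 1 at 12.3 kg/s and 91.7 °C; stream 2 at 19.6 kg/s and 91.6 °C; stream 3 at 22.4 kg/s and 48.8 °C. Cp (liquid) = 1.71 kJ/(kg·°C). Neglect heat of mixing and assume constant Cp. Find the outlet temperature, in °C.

No heat crosses the boundary, so H_out = H_in.
Σ ṁᵢCp,ᵢTᵢ = 12.3×1.71×91.7 + 19.6×1.71×91.6 + 22.4×1.71×48.8 = 6868
Σ ṁᵢCp,ᵢ = 12.3×1.71 + 19.6×1.71 + 22.4×1.71 = 92.853
T_out = 6868 / 92.853 = 73.967 °C

T_out = 74.0 °C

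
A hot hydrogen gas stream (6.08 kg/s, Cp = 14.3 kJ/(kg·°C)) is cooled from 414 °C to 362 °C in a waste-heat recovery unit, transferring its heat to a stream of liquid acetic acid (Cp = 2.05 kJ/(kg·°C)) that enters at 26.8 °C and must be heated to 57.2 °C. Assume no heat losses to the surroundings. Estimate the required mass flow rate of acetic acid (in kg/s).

ṁ_c = 72.5 kg/s

Heat released by hot stream: Q = 6.08 × 14.3 × (414 − 362) = 4521.1 kJ/s
Energy balance on cold side (adiabatic exchanger): Q = ṁ_c·Cp_c·(T_c,out − T_c,in)
ṁ_c = 4521.1 / [2.05 × (57.2 − 26.8)] = 72.546 kg/s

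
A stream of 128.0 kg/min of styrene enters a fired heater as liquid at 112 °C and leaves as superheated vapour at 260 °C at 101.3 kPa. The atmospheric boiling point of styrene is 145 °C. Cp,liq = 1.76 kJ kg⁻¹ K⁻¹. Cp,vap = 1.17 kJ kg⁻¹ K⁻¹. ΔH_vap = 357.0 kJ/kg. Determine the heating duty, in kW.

liquid 112→145 °C: 58.08 kJ/kg
vaporisation at 145 °C: 357 kJ/kg
vapour 145→260 °C: 134.55 kJ/kg
Δh = 58.08 + 357 + 134.55 = 549.63 kJ/kg
Q = ṁ·Δh = 128.0 kg/min × 549.63 kJ/kg = 70353 kJ/min
|Q| = 1172.5 kW

Q = 1170 kW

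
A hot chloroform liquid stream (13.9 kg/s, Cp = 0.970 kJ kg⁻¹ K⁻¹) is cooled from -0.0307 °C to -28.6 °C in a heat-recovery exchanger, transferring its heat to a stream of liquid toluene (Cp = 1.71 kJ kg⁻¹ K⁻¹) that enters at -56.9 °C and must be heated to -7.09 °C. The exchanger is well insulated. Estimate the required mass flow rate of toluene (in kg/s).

Heat released by hot stream: Q = 13.9 × 0.970 × (-0.0307 − -28.6) = 385.2 kJ/s
Energy balance on cold side (adiabatic exchanger): Q = ṁ_c·Cp_c·(T_c,out − T_c,in)
ṁ_c = 385.2 / [1.71 × (-7.09 − -56.9)] = 4.5224 kg/s

ṁ_c = 4.52 kg/s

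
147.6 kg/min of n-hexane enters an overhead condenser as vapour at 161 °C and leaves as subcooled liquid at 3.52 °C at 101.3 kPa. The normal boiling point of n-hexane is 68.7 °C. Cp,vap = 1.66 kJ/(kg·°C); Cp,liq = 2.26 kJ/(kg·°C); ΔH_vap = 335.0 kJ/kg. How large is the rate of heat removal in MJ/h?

Q_c = 5630 MJ/h

vapour 161→68.7 °C: -153.22 kJ/kg
condensation at 68.7 °C: -335 kJ/kg
liquid 68.7→3.52 °C: -147.31 kJ/kg
Δh = -153.22 + -335 + -147.31 = -635.52 kJ/kg
Q = ṁ·Δh = 147.6 kg/min × -635.52 kJ/kg = -93803 kJ/min
|Q| = 1563.4 kW = 5628.2 MJ/h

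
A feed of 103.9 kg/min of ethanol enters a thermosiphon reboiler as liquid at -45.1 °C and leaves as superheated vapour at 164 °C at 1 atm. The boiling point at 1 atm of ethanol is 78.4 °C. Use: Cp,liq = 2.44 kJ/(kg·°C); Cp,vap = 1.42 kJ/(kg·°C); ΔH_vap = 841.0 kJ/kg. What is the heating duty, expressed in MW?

Q = 2.19 MW

liquid -45.1→78.4 °C: 301.34 kJ/kg
vaporisation at 78.4 °C: 841 kJ/kg
vapour 78.4→164 °C: 121.55 kJ/kg
Δh = 301.34 + 841 + 121.55 = 1263.9 kJ/kg
Q = ṁ·Δh = 103.9 kg/min × 1263.9 kJ/kg = 131320 kJ/min
|Q| = 2188.6 kW = 2.1886 MW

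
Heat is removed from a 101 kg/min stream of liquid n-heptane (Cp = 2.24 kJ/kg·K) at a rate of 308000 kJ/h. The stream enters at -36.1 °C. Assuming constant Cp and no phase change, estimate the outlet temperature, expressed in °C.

Q = 308000 kJ/h = 5133.3 kJ/min
ΔT = Q/(ṁ·Cp) = 5133.3/(101×2.24) = 22.69 K
T_out = -36.1 − 22.69 = -58.79 °C

T_out = -58.8 °C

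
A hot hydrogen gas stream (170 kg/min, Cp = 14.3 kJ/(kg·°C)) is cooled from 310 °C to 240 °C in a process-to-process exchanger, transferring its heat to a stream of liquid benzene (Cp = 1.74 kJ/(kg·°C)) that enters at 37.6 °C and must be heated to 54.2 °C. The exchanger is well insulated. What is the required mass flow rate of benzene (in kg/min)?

Heat released by hot stream: Q = 170 × 14.3 × (310 − 240) = 170170 kJ/min
Energy balance on cold side (adiabatic exchanger): Q = ṁ_c·Cp_c·(T_c,out − T_c,in)
ṁ_c = 170170 / [1.74 × (54.2 − 37.6)] = 5891.5 kg/min

ṁ_c = 5890 kg/min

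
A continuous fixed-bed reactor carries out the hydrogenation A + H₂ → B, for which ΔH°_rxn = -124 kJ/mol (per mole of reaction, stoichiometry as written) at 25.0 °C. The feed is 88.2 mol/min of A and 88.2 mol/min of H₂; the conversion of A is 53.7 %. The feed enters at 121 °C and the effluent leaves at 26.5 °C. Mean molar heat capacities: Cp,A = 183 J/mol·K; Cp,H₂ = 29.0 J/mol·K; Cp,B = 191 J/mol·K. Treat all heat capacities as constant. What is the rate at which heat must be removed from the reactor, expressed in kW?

Extent of reaction ξ = 0.537 × 88.2 = 47.363 mol/min
Reaction term: ξ·ΔH°_rxn = 47.363 × -124 = -5873.1 kJ/min
Sensible, feed 121→25 °C: -1795 kJ/min
Outlet flows (mol/min): A 40.837, H₂ 40.837, B 47.363
Sensible, products 25→26.5 °C: 26.556 kJ/min
Q = ΔH = -7641.6 kJ/min = -127.36 kW
Heat removed = 127.36 kW

Q_out = 127 kW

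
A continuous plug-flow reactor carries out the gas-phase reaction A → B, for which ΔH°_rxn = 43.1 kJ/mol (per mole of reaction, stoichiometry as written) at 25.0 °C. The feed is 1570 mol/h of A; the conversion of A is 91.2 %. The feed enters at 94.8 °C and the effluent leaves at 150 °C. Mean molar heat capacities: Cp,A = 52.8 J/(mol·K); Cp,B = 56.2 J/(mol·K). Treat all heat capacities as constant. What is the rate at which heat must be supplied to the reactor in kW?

Extent of reaction ξ = 0.912 × 1570 = 1431.8 mol/h
Reaction term: ξ·ΔH°_rxn = 1431.8 × 43.1 = 61712 kJ/h
Sensible, feed 94.8→25 °C: -5786.1 kJ/h
Outlet flows (mol/h): A 138.16, B 1431.8
Sensible, products 25→150 °C: 10971 kJ/h
Q = ΔH = 66897 kJ/h = 18.582 kW
Heat supplied = 18.582 kW

Q_in = 18.6 kW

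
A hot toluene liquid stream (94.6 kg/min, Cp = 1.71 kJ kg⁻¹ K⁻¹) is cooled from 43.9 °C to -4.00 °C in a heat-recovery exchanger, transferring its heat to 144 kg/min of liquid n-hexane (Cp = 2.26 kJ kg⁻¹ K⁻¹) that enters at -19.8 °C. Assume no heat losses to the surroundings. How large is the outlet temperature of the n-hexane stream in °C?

Heat released by hot stream: Q = 94.6 × 1.71 × (43.9 − -4.00) = 7748.6 kJ/min
Energy balance on cold side (adiabatic exchanger): Q = ṁ_c·Cp_c·(T_c,out − T_c,in)
T_c,out = -19.8 + 7748.6/(144 × 2.26) = 4.0096 °C

T_c,out = 4.01 °C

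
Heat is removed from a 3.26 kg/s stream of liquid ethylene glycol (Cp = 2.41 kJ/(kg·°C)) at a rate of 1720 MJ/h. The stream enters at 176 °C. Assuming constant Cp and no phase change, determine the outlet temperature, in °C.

T_out = 115 °C

Q = 1720 MJ/h = 477.78 kJ/s
ΔT = Q/(ṁ·Cp) = 477.78/(3.26×2.41) = 60.812 K
T_out = 176 − 60.812 = 115.19 °C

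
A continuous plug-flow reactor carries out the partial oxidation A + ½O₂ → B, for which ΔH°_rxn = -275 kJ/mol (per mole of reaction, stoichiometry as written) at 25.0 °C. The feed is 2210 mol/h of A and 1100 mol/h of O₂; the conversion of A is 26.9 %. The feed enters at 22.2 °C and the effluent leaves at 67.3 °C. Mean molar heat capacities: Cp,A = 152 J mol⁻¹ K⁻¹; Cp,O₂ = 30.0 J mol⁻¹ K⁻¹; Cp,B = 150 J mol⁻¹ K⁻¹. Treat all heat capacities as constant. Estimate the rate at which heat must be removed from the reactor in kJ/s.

Q_out = 40.9 kJ/s

Extent of reaction ξ = 0.269 × 2210 = 594.49 mol/h
Reaction term: ξ·ΔH°_rxn = 594.49 × -275 = -163480 kJ/h
Sensible, feed 22.2→25 °C: 1033 kJ/h
Outlet flows (mol/h): A 1615.5, O₂ 802.75, B 594.49
Sensible, products 25→67.3 °C: 15178 kJ/h
Q = ΔH = -147270 kJ/h = -40.909 kW
Heat removed = 40.909 kJ/s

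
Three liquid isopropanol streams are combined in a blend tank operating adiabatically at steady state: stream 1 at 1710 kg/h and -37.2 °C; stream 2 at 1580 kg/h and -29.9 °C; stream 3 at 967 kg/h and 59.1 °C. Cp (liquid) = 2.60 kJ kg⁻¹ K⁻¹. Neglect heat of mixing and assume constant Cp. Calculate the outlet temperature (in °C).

T_out = -12.6 °C

Energy balance with Q = 0: Σ ṁᵢCp,ᵢ(T_out − Tᵢ) = 0
Σ ṁᵢCp,ᵢTᵢ = 1710×2.60×-37.2 + 1580×2.60×-29.9 + 967×2.60×59.1 = -139630
Σ ṁᵢCp,ᵢ = 1710×2.60 + 1580×2.60 + 967×2.60 = 11068
T_out = -139630 / 11068 = -12.616 °C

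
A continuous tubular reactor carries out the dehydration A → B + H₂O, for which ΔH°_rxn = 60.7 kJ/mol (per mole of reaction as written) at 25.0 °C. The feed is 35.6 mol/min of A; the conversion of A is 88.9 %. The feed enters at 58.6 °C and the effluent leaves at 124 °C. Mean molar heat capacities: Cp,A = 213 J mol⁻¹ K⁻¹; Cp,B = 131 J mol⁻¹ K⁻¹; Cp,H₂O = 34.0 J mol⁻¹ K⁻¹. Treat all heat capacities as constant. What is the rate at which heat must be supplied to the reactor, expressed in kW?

Q_in = 37.8 kW

Extent of reaction ξ = 0.889 × 35.6 = 31.648 mol/min
Reaction term: ξ·ΔH°_rxn = 31.648 × 60.7 = 1921.1 kJ/min
Sensible, feed 58.6→25 °C: -254.78 kJ/min
Outlet flows (mol/min): A 3.9516, B 31.648, H₂O 31.648
Sensible, products 25→124 °C: 600.3 kJ/min
Q = ΔH = 2266.6 kJ/min = 37.776 kW
Heat supplied = 37.776 kW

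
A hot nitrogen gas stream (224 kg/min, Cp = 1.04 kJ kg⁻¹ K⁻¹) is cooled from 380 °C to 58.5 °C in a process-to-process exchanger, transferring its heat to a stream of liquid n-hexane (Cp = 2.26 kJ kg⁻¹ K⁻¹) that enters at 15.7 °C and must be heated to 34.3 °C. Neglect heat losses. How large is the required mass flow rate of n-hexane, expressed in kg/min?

Heat released by hot stream: Q = 224 × 1.04 × (380 − 58.5) = 74897 kJ/min
Energy balance on cold side (adiabatic exchanger): Q = ṁ_c·Cp_c·(T_c,out − T_c,in)
ṁ_c = 74897 / [2.26 × (34.3 − 15.7)] = 1781.7 kg/min

ṁ_c = 1780 kg/min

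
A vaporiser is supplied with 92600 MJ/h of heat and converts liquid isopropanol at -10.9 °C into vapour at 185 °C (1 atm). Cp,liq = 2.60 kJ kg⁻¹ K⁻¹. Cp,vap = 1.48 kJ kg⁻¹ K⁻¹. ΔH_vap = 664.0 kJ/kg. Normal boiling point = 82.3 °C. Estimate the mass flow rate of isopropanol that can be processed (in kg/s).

Δh = 2.60×(82.3−-10.9) + 664.0 + 1.48×(185−82.3) = 1058.3 kJ/kg
Q = 92600 MJ/h = 25722 kJ/s = 25722 kJ/s
ṁ = Q/Δh = 25722 / 1058.3 = 24.305 kg/s

ṁ = 24.3 kg/s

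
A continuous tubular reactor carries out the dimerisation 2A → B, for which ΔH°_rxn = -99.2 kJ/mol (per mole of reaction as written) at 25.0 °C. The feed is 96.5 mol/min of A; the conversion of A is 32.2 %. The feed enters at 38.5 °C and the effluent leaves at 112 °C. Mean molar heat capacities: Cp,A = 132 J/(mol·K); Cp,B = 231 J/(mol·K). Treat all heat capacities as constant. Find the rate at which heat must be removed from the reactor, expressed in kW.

Q_out = 10.8 kW

Extent of reaction ξ = 0.322 × 96.5 / 2 = 15.537 mol/min
Reaction term: ξ·ΔH°_rxn = 15.537 × -99.2 = -1541.2 kJ/min
Sensible, feed 38.5→25 °C: -171.96 kJ/min
Outlet flows (mol/min): A 65.427, B 15.537
Sensible, products 25→112 °C: 1063.6 kJ/min
Q = ΔH = -649.58 kJ/min = -10.826 kW
Heat removed = 10.826 kW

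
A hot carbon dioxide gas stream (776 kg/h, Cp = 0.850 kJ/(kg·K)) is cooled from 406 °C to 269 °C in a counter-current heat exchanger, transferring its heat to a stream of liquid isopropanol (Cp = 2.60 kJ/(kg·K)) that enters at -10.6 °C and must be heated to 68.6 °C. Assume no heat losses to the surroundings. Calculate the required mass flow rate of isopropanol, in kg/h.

ṁ_c = 439 kg/h

Heat released by hot stream: Q = 776 × 0.850 × (406 − 269) = 90365 kJ/h
Energy balance on cold side (adiabatic exchanger): Q = ṁ_c·Cp_c·(T_c,out − T_c,in)
ṁ_c = 90365 / [2.60 × (68.6 − -10.6)] = 438.84 kg/h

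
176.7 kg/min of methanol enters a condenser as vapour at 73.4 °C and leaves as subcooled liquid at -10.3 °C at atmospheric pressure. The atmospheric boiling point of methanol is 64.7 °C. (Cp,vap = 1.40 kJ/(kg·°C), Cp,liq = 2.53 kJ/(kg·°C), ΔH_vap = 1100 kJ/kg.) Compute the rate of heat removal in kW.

Q_c = 3830 kW

vapour 73.4→64.7 °C: -12.18 kJ/kg
condensation at 64.7 °C: -1100 kJ/kg
liquid 64.7→-10.3 °C: -189.75 kJ/kg
Δh = -12.18 + -1100 + -189.75 = -1301.9 kJ/kg
Q = ṁ·Δh = 176.7 kg/min × -1301.9 kJ/kg = -230050 kJ/min
|Q| = 3834.2 kW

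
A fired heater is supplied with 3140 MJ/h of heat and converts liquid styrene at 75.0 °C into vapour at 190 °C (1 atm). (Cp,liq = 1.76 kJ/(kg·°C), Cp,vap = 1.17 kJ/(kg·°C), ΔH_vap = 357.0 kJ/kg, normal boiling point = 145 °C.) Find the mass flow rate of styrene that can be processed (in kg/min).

ṁ = 98.2 kg/min

Δh = 1.76×(145−75.0) + 357.0 + 1.17×(190−145) = 532.85 kJ/kg
Q = 3140 MJ/h = 872.22 kJ/s = 52333 kJ/min
ṁ = Q/Δh = 52333 / 532.85 = 98.214 kg/min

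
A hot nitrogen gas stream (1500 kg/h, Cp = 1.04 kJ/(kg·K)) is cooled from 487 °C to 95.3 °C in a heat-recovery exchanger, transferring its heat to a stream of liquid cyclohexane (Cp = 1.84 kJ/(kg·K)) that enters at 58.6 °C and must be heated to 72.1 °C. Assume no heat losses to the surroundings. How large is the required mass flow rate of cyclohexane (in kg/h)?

ṁ_c = 24600 kg/h

Heat released by hot stream: Q = 1500 × 1.04 × (487 − 95.3) = 611050 kJ/h
Energy balance on cold side (adiabatic exchanger): Q = ṁ_c·Cp_c·(T_c,out − T_c,in)
ṁ_c = 611050 / [1.84 × (72.1 − 58.6)] = 24600 kg/h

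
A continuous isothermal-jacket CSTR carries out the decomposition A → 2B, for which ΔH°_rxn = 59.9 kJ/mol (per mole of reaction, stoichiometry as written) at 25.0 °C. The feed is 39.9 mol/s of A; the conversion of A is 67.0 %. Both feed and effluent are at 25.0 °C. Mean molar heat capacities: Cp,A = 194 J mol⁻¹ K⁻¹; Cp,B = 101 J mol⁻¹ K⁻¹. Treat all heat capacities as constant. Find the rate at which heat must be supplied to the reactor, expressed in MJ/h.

Q_in = 5760 MJ/h

Extent of reaction ξ = 0.670 × 39.9 = 26.733 mol/s
Reaction term: ξ·ΔH°_rxn = 26.733 × 59.9 = 1601.3 kJ/s
Q = ΔH = 1601.3 kJ/s = 1601.3 kW
Heat supplied = 5764.7 MJ/h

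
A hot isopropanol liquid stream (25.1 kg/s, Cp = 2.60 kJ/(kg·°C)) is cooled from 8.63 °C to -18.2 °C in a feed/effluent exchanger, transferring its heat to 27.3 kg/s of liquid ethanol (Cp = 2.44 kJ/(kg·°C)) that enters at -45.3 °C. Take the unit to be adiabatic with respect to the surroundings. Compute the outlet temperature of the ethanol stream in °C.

Heat released by hot stream: Q = 25.1 × 2.60 × (8.63 − -18.2) = 1750.9 kJ/s
Energy balance on cold side (adiabatic exchanger): Q = ṁ_c·Cp_c·(T_c,out − T_c,in)
T_c,out = -45.3 + 1750.9/(27.3 × 2.44) = -19.015 °C

T_c,out = -19.0 °C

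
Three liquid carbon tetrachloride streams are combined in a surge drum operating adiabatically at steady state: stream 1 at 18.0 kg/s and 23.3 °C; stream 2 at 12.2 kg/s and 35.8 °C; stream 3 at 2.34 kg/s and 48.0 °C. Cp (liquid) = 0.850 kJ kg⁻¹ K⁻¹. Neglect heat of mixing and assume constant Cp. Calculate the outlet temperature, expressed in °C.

T_out = 29.8 °C

No heat crosses the boundary, so H_out = H_in.
T_out = Σ ṁᵢCp,ᵢTᵢ / Σ ṁᵢCp,ᵢ
      = 823.21 / 27.659 = 29.763 °C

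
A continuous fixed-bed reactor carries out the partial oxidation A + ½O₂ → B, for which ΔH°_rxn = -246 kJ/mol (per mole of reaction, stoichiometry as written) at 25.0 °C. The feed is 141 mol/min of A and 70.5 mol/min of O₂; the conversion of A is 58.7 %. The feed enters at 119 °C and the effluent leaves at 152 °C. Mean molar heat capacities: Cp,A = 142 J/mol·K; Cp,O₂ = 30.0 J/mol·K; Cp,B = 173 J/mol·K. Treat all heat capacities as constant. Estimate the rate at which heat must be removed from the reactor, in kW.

Extent of reaction ξ = 0.587 × 141 = 82.767 mol/min
Reaction term: ξ·ΔH°_rxn = 82.767 × -246 = -20361 kJ/min
Sensible, feed 119→25 °C: -2080.9 kJ/min
Outlet flows (mol/min): A 58.233, O₂ 29.117, B 82.767
Sensible, products 25→152 °C: 2979.6 kJ/min
Q = ΔH = -19462 kJ/min = -324.37 kW
Heat removed = 324.37 kW

Q_out = 324 kW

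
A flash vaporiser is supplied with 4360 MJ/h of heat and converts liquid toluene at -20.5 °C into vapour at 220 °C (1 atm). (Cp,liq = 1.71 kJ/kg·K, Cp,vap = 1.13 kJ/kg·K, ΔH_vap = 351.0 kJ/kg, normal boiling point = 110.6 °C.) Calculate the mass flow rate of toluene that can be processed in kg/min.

ṁ = 104 kg/min

Δh = 1.71×(110.6−-20.5) + 351.0 + 1.13×(220−110.6) = 698.8 kJ/kg
Q = 4360 MJ/h = 1211.1 kJ/s = 72667 kJ/min
ṁ = Q/Δh = 72667 / 698.8 = 103.99 kg/min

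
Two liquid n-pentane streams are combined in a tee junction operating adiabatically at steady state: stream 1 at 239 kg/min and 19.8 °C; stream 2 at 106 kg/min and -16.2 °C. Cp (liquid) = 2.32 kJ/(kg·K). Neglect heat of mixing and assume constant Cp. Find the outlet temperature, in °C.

T_out = 8.74 °C

Adiabatic, steady state ⇒ Σ ṁᵢCp,ᵢ(T_out − Tᵢ) = 0
Σ ṁᵢCp,ᵢTᵢ = 239×2.32×19.8 + 106×2.32×-16.2 = 6994.8
Σ ṁᵢCp,ᵢ = 239×2.32 + 106×2.32 = 800.4
T_out = 6994.8 / 800.4 = 8.7391 °C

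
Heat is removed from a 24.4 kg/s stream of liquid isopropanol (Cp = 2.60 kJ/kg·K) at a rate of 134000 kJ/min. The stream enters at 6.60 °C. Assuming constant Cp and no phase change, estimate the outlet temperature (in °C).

Q = 134000 kJ/min = 2233.3 kJ/s
ΔT = Q/(ṁ·Cp) = 2233.3/(24.4×2.60) = 35.204 K
T_out = 6.60 − 35.204 = -28.604 °C

T_out = -28.6 °C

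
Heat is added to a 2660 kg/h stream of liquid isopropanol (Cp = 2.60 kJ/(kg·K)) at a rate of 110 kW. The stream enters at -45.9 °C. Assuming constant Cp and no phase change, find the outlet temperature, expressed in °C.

Q = 110 kW = 396000 kJ/h
ΔT = Q/(ṁ·Cp) = 396000/(2660×2.60) = 57.259 K
T_out = -45.9 + 57.259 = 11.359 °C

T_out = 11.4 °C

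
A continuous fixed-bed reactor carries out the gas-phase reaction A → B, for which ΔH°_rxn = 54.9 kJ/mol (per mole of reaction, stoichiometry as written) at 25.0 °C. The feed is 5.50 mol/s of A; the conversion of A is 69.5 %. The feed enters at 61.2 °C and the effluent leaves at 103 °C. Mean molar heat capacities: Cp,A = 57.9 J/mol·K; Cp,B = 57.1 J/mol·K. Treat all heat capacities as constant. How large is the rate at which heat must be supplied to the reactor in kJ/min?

Extent of reaction ξ = 0.695 × 5.50 = 3.8225 mol/s
Reaction term: ξ·ΔH°_rxn = 3.8225 × 54.9 = 209.86 kJ/s
Sensible, feed 61.2→25 °C: -11.528 kJ/s
Outlet flows (mol/s): A 1.6775, B 3.8225
Sensible, products 25→103 °C: 24.601 kJ/s
Q = ΔH = 222.93 kJ/s = 222.93 kW
Heat supplied = 13376 kJ/min

Q_in = 13400 kJ/min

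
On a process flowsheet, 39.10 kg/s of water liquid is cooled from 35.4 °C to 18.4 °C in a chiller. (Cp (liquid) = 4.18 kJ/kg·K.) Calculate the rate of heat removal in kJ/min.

Q_c = 167000 kJ/min

Q = ṁ·Cp·ΔT = 39.10 × 4.18 × (18.4 − 35.4) = -2778.4 kJ/s
Cooling duty = 166710 kJ/min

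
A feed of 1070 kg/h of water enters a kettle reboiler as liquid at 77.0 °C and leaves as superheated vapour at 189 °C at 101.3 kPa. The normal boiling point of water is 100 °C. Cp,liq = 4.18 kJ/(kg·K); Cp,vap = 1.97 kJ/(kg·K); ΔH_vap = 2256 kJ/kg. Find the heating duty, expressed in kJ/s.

liquid 77.0→100 °C: 96.14 kJ/kg
vaporisation at 100 °C: 2256 kJ/kg
vapour 100→189 °C: 175.33 kJ/kg
Δh = 96.14 + 2256 + 175.33 = 2527.5 kJ/kg
Q = ṁ·Δh = 1070 kg/h × 2527.5 kJ/kg = 2.7044e+06 kJ/h
|Q| = 751.22 kW

Q = 751 kJ/s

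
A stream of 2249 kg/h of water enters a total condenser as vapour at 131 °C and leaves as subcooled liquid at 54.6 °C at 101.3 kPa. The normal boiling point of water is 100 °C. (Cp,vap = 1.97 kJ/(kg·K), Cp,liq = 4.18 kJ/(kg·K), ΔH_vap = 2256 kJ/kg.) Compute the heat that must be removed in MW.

vapour 131→100 °C: -61.07 kJ/kg
condensation at 100 °C: -2256 kJ/kg
liquid 100→54.6 °C: -189.77 kJ/kg
Δh = -61.07 + -2256 + -189.77 = -2506.8 kJ/kg
Q = ṁ·Δh = 2249 kg/h × -2506.8 kJ/kg = -5.6379e+06 kJ/h
|Q| = 1566.1 kW = 1.5661 MW

Q_c = 1.57 MW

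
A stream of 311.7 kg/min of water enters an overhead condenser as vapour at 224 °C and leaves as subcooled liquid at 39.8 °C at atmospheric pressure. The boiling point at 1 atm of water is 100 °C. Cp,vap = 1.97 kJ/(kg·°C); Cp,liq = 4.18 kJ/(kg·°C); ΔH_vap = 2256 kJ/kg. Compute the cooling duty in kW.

Q_c = 14300 kW

vapour 224→100 °C: -244.28 kJ/kg
condensation at 100 °C: -2256 kJ/kg
liquid 100→39.8 °C: -251.64 kJ/kg
Δh = -244.28 + -2256 + -251.64 = -2751.9 kJ/kg
Q = ṁ·Δh = 311.7 kg/min × -2751.9 kJ/kg = -857770 kJ/min
|Q| = 14296 kW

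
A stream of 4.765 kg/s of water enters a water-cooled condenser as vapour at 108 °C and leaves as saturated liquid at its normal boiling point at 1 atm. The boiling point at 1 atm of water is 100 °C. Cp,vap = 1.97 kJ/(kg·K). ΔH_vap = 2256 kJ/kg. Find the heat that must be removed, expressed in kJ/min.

vapour 108→100 °C: -15.76 kJ/kg
condensation at 100 °C: -2256 kJ/kg
Δh = -15.76 + -2256 = -2271.8 kJ/kg
Q = ṁ·Δh = 4.765 kg/s × -2271.8 kJ/kg = -10825 kJ/s
|Q| = 10825 kW = 649500 kJ/min

Q_c = 649000 kJ/min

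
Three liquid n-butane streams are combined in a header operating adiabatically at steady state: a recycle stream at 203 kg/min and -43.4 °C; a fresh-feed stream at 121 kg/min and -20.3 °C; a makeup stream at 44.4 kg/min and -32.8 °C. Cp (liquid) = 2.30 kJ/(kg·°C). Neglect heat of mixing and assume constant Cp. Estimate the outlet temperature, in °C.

T_out = -34.5 °C

Adiabatic, steady state ⇒ Σ ṁᵢCp,ᵢ(T_out − Tᵢ) = 0
T_out = Σ ṁᵢCp,ᵢTᵢ / Σ ṁᵢCp,ᵢ
      = -29262 / 847.32 = -34.535 °C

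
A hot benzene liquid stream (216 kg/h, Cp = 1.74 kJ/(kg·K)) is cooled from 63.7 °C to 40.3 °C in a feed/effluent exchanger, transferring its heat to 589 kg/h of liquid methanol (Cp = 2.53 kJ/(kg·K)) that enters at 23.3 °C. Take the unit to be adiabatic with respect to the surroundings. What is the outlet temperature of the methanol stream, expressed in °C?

Heat released by hot stream: Q = 216 × 1.74 × (63.7 − 40.3) = 8794.7 kJ/h
Energy balance on cold side (adiabatic exchanger): Q = ṁ_c·Cp_c·(T_c,out − T_c,in)
T_c,out = 23.3 + 8794.7/(589 × 2.53) = 29.202 °C

T_c,out = 29.2 °C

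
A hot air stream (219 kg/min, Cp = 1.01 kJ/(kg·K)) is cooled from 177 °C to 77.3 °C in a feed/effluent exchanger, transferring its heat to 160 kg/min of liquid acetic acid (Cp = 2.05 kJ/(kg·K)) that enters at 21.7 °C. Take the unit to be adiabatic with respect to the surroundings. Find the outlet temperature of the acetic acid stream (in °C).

T_c,out = 88.9 °C

Heat released by hot stream: Q = 219 × 1.01 × (177 − 77.3) = 22053 kJ/min
Energy balance on cold side (adiabatic exchanger): Q = ṁ_c·Cp_c·(T_c,out − T_c,in)
T_c,out = 21.7 + 22053/(160 × 2.05) = 88.934 °C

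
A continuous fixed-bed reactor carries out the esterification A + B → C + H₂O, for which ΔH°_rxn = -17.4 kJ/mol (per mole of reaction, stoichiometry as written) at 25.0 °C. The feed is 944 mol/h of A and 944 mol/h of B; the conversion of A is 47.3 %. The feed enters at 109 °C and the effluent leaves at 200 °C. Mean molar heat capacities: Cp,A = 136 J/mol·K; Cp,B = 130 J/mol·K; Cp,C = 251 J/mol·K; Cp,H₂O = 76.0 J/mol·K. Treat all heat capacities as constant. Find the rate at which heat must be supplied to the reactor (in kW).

Q_in = 5.51 kW

Extent of reaction ξ = 0.473 × 944 = 446.51 mol/h
Reaction term: ξ·ΔH°_rxn = 446.51 × -17.4 = -7769.3 kJ/h
Sensible, feed 109→25 °C: -21093 kJ/h
Outlet flows (mol/h): A 497.49, B 497.49, C 446.51, H₂O 446.51
Sensible, products 25→200 °C: 48710 kJ/h
Q = ΔH = 19848 kJ/h = 5.5132 kW
Heat supplied = 5.5132 kW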